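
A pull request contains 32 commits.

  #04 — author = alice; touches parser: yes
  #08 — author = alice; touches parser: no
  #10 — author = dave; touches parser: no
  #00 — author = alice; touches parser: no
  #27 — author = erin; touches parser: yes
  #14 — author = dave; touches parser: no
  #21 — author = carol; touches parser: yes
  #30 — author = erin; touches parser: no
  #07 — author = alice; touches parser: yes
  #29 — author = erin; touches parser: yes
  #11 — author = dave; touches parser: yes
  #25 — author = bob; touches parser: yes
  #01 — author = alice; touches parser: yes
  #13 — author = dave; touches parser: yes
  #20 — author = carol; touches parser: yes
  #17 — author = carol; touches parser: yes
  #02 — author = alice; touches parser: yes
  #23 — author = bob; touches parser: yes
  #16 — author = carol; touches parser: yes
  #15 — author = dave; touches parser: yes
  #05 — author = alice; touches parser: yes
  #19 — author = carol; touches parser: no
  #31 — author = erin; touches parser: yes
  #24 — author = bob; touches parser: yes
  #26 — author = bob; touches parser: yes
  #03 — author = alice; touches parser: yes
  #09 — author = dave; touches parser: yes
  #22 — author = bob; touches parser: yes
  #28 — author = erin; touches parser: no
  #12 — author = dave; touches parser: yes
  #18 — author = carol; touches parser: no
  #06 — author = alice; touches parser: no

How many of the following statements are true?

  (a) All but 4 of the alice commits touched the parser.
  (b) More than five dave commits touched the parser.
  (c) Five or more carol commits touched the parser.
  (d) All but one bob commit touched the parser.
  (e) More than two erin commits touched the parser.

(a) alice: |A| = 9, |A ∩ B| = 6; needs |A ∖ B| = 4 — false.
(b) dave: |A| = 7, |A ∩ B| = 5; needs |A ∩ B| > 5 — false.
(c) carol: |A| = 6, |A ∩ B| = 4; needs |A ∩ B| ≥ 5 — false.
(d) bob: |A| = 5, |A ∩ B| = 5; needs |A ∖ B| = 1 — false.
(e) erin: |A| = 5, |A ∩ B| = 3; needs |A ∩ B| > 2 — true.

1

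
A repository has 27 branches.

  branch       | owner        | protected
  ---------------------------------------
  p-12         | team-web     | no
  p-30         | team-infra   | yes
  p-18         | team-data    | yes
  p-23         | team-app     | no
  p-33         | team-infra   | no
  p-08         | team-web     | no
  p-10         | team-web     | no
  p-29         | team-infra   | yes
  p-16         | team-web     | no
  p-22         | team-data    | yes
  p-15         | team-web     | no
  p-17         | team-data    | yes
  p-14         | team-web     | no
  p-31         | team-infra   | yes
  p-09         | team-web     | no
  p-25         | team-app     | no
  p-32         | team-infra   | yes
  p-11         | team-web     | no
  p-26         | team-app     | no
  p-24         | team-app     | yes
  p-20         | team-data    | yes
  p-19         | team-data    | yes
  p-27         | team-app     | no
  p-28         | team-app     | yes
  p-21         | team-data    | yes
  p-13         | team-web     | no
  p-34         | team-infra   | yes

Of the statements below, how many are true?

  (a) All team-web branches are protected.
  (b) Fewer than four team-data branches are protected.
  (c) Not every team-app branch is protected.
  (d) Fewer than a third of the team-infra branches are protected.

(a) team-web: |A| = 9, |A ∩ B| = 0; needs A ⊆ B, i.e. every element of A is in B (|A ∖ B| = 0) — false.
(b) team-data: |A| = 6, |A ∩ B| = 6; needs |A ∩ B| < 4 — false.
(c) team-app: |A| = 6, |A ∩ B| = 2; needs A ⊄ B (|A ∖ B| ≥ 1) — true.
(d) team-infra: |A| = 6, |A ∩ B| = 5; needs |A ∩ B| / |A| < 1/3 — false.

1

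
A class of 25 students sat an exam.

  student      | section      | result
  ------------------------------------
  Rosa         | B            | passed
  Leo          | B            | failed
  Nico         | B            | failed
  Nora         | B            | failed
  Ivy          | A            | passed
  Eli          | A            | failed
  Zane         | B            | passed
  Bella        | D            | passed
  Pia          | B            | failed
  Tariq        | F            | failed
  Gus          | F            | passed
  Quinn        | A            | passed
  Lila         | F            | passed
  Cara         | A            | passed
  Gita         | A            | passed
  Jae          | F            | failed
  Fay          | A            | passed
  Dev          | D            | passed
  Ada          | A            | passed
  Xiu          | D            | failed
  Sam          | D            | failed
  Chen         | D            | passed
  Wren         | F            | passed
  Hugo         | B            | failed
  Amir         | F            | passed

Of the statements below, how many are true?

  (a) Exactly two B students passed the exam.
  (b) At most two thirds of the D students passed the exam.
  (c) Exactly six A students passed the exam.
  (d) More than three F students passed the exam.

(a) B: |A| = 7, |A ∩ B| = 2; needs |A ∩ B| = 2 — true.
(b) D: |A| = 5, |A ∩ B| = 3; needs |A ∩ B| / |A| ≤ 2/3 — true.
(c) A: |A| = 7, |A ∩ B| = 6; needs |A ∩ B| = 6 — true.
(d) F: |A| = 6, |A ∩ B| = 4; needs |A ∩ B| > 3 — true.

4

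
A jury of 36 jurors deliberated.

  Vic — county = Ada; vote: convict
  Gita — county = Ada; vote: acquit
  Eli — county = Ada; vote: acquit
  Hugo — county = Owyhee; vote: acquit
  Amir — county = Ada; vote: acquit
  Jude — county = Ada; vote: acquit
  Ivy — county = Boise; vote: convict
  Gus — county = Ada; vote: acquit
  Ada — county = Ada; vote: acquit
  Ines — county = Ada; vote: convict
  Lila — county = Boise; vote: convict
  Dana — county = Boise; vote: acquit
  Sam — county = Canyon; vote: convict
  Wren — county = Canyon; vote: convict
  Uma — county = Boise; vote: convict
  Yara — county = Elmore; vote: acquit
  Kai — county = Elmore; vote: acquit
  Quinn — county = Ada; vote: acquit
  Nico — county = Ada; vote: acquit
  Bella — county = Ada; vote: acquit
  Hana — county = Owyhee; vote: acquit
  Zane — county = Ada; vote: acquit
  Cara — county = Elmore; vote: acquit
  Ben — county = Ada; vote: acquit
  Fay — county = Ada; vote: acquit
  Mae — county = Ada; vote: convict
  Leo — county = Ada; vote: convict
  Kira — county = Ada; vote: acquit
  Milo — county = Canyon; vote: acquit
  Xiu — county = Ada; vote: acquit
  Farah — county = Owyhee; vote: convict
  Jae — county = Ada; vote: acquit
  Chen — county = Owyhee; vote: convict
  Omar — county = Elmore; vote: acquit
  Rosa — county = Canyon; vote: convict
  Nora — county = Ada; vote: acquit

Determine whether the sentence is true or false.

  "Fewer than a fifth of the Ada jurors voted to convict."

Truth condition: |A ∩ B| / |A| < 1/5.
|A| = 20, |A ∩ B| = 4, |A ∖ B| = 16.
|A ∩ B|/|A| = 4/20, so the statement is false.

False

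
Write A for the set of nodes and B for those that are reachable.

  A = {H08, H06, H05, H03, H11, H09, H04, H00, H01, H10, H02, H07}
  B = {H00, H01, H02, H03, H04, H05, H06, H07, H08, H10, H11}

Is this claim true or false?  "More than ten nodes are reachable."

True

Truth condition: |A ∩ B| > 10.
A (the restrictor) = {H08, H06, H05, H03, H11, H09, H04, H00, H01, H10, H02, H07}, |A| = 12.
A ∩ B = {H08, H06, H05, H03, H11, H04, H00, H01, H10, H02, H07}, so |A ∩ B| = 11.
|A ∩ B| = 11, so the statement is true.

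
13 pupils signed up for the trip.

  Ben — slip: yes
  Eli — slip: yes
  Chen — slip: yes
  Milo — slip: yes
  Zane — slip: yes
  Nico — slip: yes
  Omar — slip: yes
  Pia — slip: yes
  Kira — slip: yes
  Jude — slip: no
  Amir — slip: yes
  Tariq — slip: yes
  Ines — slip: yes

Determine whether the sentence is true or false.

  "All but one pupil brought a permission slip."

True

'All but one pupil brought a permission slip' holds iff |A ∖ B| = 1.
A (the restrictor) = {Ben, Eli, Chen, Milo, Zane, Nico, Omar, Pia, Kira, Jude, Amir, Tariq, Ines}, |A| = 13.
A ∖ B = {Jude}, so |A ∖ B| = 1.
|A ∖ B| = 1, so the statement is true.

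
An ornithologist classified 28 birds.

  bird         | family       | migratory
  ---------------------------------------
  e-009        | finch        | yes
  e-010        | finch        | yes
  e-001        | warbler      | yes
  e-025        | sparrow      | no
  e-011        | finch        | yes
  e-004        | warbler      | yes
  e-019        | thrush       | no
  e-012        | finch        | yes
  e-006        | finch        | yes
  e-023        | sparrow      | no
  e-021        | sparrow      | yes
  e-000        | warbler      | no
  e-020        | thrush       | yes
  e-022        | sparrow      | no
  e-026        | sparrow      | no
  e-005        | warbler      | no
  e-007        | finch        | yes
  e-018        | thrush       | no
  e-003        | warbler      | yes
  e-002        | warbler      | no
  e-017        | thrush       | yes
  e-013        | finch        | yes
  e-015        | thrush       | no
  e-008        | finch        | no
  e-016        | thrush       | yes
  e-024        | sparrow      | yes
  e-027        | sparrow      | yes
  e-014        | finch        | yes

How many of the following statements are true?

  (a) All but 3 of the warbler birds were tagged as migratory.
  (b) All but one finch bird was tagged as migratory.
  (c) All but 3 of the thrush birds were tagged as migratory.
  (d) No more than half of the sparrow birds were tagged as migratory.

4

(a) warbler: |A| = 6, |A ∩ B| = 3; needs |A ∖ B| = 3 — true.
(b) finch: |A| = 9, |A ∩ B| = 8; needs |A ∖ B| = 1 — true.
(c) thrush: |A| = 6, |A ∩ B| = 3; needs |A ∖ B| = 3 — true.
(d) sparrow: |A| = 7, |A ∩ B| = 3; needs |A ∩ B| ≤ |A ∖ B| — true.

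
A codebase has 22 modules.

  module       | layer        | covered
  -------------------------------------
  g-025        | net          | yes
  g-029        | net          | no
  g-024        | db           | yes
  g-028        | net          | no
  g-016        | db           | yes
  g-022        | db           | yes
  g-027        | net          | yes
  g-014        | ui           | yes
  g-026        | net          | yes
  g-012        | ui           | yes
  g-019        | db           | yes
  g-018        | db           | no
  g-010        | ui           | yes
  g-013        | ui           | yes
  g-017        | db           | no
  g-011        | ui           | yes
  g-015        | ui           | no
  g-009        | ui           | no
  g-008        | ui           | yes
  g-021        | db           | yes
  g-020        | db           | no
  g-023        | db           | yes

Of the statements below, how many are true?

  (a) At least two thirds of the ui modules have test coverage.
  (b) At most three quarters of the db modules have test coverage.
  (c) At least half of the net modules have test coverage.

3

(a) ui: |A| = 8, |A ∩ B| = 6; needs |A ∩ B| / |A| ≥ 2/3 — true.
(b) db: |A| = 9, |A ∩ B| = 6; needs |A ∩ B| / |A| ≤ 3/4 — true.
(c) net: |A| = 5, |A ∩ B| = 3; needs |A ∩ B| ≥ |A ∖ B| — true.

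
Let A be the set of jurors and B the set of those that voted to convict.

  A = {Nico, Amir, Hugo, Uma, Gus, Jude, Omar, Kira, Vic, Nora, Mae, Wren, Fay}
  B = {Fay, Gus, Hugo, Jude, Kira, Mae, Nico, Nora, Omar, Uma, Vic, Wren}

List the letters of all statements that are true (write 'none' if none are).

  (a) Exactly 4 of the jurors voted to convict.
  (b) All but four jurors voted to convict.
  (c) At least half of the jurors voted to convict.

(c)

|A| = 13, |A ∩ B| = 12, |A ∖ B| = 1.
(a) |A ∩ B| = 4: fails.
(b) |A ∖ B| = 4: fails.
(c) |A ∩ B| ≥ |A ∖ B|: holds.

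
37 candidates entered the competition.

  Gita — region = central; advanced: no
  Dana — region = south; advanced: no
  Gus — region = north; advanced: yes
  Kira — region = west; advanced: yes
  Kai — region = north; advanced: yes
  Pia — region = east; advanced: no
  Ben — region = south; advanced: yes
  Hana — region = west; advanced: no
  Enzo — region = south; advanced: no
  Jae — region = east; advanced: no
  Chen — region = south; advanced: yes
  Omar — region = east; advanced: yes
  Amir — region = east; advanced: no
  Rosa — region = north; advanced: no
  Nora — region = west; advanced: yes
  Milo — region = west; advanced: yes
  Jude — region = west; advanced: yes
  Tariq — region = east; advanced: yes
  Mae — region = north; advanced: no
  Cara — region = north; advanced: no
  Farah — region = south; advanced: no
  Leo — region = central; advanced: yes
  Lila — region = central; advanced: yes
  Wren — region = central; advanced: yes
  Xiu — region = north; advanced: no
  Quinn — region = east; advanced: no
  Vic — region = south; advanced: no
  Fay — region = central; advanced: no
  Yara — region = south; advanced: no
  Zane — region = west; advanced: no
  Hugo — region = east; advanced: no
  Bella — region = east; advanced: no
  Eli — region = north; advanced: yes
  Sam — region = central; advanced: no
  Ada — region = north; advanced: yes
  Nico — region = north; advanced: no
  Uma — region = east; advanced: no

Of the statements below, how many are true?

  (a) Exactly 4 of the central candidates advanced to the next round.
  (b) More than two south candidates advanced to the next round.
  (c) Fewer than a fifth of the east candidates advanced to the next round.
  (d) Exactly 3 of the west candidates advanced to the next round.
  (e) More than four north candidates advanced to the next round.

0

(a) central: |A| = 6, |A ∩ B| = 3; needs |A ∩ B| = 4 — false.
(b) south: |A| = 7, |A ∩ B| = 2; needs |A ∩ B| > 2 — false.
(c) east: |A| = 9, |A ∩ B| = 2; needs |A ∩ B| / |A| < 1/5 — false.
(d) west: |A| = 6, |A ∩ B| = 4; needs |A ∩ B| = 3 — false.
(e) north: |A| = 9, |A ∩ B| = 4; needs |A ∩ B| > 4 — false.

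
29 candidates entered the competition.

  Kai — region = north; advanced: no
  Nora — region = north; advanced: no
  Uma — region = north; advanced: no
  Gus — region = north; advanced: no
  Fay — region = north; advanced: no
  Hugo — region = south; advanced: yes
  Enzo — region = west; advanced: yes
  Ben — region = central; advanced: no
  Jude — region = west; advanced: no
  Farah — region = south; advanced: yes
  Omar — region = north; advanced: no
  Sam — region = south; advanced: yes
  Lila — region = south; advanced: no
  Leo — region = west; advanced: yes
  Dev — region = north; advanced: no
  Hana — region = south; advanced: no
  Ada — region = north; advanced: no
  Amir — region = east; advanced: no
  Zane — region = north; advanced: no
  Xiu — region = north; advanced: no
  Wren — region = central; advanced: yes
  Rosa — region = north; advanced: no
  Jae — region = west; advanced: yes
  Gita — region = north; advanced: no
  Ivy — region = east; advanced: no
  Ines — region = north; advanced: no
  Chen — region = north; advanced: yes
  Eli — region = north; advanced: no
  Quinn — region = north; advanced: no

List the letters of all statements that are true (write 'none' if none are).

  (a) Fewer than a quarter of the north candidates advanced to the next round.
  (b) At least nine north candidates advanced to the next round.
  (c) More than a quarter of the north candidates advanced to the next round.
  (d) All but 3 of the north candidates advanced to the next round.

(a)

|A| = 16, |A ∩ B| = 1, |A ∖ B| = 15.
(a) |A ∩ B| / |A| < 1/4: holds.
(b) |A ∩ B| ≥ 9: fails.
(c) |A ∩ B| / |A| > 1/4: fails.
(d) |A ∖ B| = 3: fails.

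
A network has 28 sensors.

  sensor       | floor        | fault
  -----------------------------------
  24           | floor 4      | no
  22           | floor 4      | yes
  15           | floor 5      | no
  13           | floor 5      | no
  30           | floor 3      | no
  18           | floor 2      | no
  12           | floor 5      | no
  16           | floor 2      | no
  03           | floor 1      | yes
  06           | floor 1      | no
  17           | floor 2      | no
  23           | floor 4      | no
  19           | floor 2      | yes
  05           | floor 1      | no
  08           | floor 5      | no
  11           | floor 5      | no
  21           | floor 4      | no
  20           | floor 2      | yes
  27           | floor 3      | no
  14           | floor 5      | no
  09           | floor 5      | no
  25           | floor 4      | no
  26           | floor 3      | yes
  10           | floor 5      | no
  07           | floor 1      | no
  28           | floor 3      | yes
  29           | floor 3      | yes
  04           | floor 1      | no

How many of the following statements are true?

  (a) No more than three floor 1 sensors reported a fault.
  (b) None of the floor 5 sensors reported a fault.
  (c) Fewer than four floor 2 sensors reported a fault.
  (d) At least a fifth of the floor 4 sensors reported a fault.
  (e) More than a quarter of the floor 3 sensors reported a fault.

5

(a) floor 1: |A| = 5, |A ∩ B| = 1; needs |A ∩ B| ≤ 3 — true.
(b) floor 5: |A| = 8, |A ∩ B| = 0; needs A ∩ B = ∅ (|A ∩ B| = 0) — true.
(c) floor 2: |A| = 5, |A ∩ B| = 2; needs |A ∩ B| < 4 — true.
(d) floor 4: |A| = 5, |A ∩ B| = 1; needs |A ∩ B| / |A| ≥ 1/5 — true.
(e) floor 3: |A| = 5, |A ∩ B| = 3; needs |A ∩ B| / |A| > 1/4 — true.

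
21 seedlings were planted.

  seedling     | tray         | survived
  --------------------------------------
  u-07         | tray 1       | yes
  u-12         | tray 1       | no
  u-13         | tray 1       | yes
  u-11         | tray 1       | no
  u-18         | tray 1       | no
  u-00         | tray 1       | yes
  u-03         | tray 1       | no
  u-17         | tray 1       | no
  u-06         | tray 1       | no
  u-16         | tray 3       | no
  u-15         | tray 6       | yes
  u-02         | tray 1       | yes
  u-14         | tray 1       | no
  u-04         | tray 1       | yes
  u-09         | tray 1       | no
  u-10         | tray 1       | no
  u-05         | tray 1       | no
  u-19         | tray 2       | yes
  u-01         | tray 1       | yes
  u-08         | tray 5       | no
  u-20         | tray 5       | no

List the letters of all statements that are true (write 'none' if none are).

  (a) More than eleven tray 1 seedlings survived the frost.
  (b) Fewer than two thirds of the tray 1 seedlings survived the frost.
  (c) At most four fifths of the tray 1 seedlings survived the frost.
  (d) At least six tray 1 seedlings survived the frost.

|A| = 16, |A ∩ B| = 6, |A ∖ B| = 10.
(a) |A ∩ B| > 11: fails.
(b) |A ∩ B| / |A| < 2/3: holds.
(c) |A ∩ B| / |A| ≤ 4/5: holds.
(d) |A ∩ B| ≥ 6: holds.

(b), (c), (d)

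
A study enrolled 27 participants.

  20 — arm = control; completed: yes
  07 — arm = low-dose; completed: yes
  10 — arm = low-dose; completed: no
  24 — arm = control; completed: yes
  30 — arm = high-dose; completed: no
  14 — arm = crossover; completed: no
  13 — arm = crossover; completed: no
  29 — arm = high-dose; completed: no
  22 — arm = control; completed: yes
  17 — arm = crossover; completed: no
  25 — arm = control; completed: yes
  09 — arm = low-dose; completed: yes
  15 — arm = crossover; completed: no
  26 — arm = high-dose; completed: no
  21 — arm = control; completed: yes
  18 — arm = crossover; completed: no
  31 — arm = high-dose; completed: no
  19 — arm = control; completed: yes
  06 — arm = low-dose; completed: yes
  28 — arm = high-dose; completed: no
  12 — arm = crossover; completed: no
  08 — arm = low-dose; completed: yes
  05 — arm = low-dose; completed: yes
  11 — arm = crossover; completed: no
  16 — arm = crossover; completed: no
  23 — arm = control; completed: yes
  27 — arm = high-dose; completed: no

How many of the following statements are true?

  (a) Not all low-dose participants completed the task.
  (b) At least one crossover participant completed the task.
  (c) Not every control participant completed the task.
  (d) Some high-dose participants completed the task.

(a) low-dose: |A| = 6, |A ∩ B| = 5; needs A ⊄ B (|A ∖ B| ≥ 1) — true.
(b) crossover: |A| = 8, |A ∩ B| = 0; needs A ∩ B ≠ ∅ (|A ∩ B| ≥ 1) — false.
(c) control: |A| = 7, |A ∩ B| = 7; needs A ⊄ B (|A ∖ B| ≥ 1) — false.
(d) high-dose: |A| = 6, |A ∩ B| = 0; needs A ∩ B ≠ ∅ (|A ∩ B| ≥ 1) — false.

1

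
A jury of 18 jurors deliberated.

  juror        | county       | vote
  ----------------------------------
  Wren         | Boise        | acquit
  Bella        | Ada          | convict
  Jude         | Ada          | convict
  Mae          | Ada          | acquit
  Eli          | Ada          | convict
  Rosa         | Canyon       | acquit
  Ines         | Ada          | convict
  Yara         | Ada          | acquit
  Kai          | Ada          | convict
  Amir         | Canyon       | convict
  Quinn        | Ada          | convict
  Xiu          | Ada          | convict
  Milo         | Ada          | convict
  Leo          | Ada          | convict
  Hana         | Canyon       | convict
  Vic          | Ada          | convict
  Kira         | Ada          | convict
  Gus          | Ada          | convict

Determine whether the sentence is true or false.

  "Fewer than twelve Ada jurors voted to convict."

False

Truth condition: |A ∩ B| < 12.
A (the restrictor) = {Bella, Jude, Mae, Eli, Ines, Yara, Kai, Quinn, Xiu, Milo, Leo, Vic, Kira, Gus}, |A| = 14.
A ∩ B = {Bella, Jude, Eli, Ines, Kai, Quinn, Xiu, Milo, Leo, Vic, Kira, Gus}, so |A ∩ B| = 12.
|A ∩ B| = 12, so the statement is false.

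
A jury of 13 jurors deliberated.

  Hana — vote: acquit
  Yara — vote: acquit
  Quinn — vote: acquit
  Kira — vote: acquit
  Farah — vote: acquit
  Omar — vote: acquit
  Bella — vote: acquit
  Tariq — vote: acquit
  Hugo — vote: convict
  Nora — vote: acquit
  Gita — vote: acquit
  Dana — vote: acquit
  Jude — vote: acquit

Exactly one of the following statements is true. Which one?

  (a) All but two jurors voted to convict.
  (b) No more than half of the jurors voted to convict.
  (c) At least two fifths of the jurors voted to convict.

(b)

|A| = 13, |A ∩ B| = 1, |A ∖ B| = 12.
(a) requires |A ∖ B| = 2: false.
(b) requires |A ∩ B| ≤ |A ∖ B|: true.
(c) requires |A ∩ B| / |A| ≥ 2/5: false.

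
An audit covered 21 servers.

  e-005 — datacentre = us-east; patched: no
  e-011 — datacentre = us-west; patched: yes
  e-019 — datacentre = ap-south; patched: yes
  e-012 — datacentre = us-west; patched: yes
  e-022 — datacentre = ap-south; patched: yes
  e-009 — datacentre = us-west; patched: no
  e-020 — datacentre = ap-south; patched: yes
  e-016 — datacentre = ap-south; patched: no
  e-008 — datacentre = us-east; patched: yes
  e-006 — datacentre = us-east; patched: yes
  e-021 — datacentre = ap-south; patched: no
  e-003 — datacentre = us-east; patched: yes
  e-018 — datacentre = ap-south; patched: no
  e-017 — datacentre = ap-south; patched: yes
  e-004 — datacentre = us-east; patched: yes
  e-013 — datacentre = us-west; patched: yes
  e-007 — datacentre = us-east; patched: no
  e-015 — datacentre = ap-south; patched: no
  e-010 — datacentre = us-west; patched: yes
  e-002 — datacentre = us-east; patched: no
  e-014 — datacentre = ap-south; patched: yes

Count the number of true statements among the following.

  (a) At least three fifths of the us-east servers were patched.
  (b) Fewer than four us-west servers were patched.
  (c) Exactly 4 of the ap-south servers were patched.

(a) us-east: |A| = 7, |A ∩ B| = 4; needs |A ∩ B| / |A| ≥ 3/5 — false.
(b) us-west: |A| = 5, |A ∩ B| = 4; needs |A ∩ B| < 4 — false.
(c) ap-south: |A| = 9, |A ∩ B| = 5; needs |A ∩ B| = 4 — false.

0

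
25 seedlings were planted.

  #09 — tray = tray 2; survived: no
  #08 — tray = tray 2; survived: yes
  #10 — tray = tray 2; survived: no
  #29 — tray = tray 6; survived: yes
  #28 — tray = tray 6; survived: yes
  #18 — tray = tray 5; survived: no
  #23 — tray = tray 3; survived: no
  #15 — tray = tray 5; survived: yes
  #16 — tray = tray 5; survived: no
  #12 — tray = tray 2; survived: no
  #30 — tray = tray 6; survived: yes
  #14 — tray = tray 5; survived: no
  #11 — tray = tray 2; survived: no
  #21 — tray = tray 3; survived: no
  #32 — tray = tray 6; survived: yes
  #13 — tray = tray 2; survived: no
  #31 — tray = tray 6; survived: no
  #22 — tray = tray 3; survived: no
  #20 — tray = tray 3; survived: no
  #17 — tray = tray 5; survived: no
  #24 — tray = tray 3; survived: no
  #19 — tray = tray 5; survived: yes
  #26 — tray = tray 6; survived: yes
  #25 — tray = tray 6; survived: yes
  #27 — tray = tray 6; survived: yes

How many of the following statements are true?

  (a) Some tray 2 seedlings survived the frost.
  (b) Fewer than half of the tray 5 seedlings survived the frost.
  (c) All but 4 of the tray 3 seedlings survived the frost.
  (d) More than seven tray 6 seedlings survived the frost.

(a) tray 2: |A| = 6, |A ∩ B| = 1; needs A ∩ B ≠ ∅ (|A ∩ B| ≥ 1) — true.
(b) tray 5: |A| = 6, |A ∩ B| = 2; needs |A ∩ B| < |A ∖ B| — true.
(c) tray 3: |A| = 5, |A ∩ B| = 0; needs |A ∖ B| = 4 — false.
(d) tray 6: |A| = 8, |A ∩ B| = 7; needs |A ∩ B| > 7 — false.

2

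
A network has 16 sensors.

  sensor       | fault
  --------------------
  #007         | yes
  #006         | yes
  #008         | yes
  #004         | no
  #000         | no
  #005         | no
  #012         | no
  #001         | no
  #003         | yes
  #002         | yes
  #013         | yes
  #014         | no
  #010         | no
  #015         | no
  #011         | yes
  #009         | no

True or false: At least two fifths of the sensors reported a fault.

'At least two fifths of the sensors reported a fault' holds iff |A ∩ B| / |A| ≥ 2/5.
|A| = 16, |A ∩ B| = 7, |A ∖ B| = 9.
|A ∩ B|/|A| = 7/16, so the statement is true.

True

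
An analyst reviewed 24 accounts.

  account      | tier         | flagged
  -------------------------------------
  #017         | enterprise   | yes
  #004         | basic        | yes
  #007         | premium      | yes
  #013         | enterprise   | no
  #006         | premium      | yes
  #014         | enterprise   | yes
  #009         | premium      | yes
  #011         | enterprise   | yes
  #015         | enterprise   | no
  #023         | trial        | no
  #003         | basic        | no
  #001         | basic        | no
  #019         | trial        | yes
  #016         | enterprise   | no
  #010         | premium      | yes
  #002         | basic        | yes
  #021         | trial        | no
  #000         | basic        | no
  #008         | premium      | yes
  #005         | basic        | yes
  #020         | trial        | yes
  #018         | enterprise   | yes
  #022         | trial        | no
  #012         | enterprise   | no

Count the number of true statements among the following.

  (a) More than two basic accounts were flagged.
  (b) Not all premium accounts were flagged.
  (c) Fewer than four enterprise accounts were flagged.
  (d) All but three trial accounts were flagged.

(a) basic: |A| = 6, |A ∩ B| = 3; needs |A ∩ B| > 2 — true.
(b) premium: |A| = 5, |A ∩ B| = 5; needs A ⊄ B (|A ∖ B| ≥ 1) — false.
(c) enterprise: |A| = 8, |A ∩ B| = 4; needs |A ∩ B| < 4 — false.
(d) trial: |A| = 5, |A ∩ B| = 2; needs |A ∖ B| = 3 — true.

2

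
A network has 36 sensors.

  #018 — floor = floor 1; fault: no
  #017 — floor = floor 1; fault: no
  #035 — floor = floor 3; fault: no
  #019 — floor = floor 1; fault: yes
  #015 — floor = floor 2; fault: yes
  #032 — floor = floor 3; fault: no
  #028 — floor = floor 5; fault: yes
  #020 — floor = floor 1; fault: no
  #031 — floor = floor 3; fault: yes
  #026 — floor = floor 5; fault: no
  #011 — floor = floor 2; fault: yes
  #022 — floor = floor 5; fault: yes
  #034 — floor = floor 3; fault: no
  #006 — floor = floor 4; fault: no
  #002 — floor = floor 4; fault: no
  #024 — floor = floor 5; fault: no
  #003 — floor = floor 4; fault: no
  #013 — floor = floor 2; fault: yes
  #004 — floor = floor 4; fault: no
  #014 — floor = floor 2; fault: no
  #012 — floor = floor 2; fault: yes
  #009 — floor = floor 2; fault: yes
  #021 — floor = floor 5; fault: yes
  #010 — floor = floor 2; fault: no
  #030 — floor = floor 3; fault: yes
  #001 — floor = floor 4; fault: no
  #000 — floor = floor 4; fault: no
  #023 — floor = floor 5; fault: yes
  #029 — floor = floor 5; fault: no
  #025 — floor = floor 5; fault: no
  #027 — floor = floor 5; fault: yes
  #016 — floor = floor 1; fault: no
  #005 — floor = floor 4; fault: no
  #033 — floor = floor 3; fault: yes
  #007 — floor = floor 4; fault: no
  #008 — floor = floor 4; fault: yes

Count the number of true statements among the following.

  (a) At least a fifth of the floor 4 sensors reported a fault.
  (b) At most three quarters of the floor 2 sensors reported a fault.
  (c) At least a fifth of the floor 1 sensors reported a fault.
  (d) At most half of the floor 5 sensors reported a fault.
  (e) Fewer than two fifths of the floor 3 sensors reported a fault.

(a) floor 4: |A| = 9, |A ∩ B| = 1; needs |A ∩ B| / |A| ≥ 1/5 — false.
(b) floor 2: |A| = 7, |A ∩ B| = 5; needs |A ∩ B| / |A| ≤ 3/4 — true.
(c) floor 1: |A| = 5, |A ∩ B| = 1; needs |A ∩ B| / |A| ≥ 1/5 — true.
(d) floor 5: |A| = 9, |A ∩ B| = 5; needs |A ∩ B| ≤ |A ∖ B| — false.
(e) floor 3: |A| = 6, |A ∩ B| = 3; needs |A ∩ B| / |A| < 2/5 — false.

2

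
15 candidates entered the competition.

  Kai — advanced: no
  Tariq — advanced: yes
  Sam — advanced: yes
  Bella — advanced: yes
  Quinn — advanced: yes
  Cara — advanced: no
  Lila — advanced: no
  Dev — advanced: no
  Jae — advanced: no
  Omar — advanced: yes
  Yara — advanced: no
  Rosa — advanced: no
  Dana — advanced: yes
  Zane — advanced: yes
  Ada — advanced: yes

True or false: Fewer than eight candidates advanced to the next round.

False

Truth condition: |A ∩ B| < 8.
|A| = 15, |A ∩ B| = 8, |A ∖ B| = 7.
|A ∩ B| = 8, so the statement is false.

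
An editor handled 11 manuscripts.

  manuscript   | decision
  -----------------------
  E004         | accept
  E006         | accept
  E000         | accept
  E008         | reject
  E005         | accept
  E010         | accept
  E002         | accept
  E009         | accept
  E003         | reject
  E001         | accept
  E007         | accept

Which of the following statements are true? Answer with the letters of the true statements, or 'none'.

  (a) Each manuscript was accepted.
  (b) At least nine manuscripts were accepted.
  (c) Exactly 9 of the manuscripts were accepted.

(b), (c)

|A| = 11, |A ∩ B| = 9, |A ∖ B| = 2.
(a) A ⊆ B, i.e. every element of A is in B (|A ∖ B| = 0): fails.
(b) |A ∩ B| ≥ 9: holds.
(c) |A ∩ B| = 9: holds.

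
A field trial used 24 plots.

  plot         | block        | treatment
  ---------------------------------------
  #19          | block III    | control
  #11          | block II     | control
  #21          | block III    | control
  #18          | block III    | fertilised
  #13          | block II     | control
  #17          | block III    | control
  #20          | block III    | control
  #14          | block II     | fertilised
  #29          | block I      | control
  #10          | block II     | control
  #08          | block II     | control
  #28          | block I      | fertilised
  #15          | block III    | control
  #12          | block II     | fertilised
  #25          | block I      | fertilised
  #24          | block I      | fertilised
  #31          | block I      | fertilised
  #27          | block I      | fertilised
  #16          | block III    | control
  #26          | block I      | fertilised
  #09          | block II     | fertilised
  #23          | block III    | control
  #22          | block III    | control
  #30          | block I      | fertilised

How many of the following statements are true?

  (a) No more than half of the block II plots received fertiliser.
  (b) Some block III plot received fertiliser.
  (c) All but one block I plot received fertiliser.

(a) block II: |A| = 7, |A ∩ B| = 3; needs |A ∩ B| ≤ |A ∖ B| — true.
(b) block III: |A| = 9, |A ∩ B| = 1; needs A ∩ B ≠ ∅ (|A ∩ B| ≥ 1) — true.
(c) block I: |A| = 8, |A ∩ B| = 7; needs |A ∖ B| = 1 — true.

3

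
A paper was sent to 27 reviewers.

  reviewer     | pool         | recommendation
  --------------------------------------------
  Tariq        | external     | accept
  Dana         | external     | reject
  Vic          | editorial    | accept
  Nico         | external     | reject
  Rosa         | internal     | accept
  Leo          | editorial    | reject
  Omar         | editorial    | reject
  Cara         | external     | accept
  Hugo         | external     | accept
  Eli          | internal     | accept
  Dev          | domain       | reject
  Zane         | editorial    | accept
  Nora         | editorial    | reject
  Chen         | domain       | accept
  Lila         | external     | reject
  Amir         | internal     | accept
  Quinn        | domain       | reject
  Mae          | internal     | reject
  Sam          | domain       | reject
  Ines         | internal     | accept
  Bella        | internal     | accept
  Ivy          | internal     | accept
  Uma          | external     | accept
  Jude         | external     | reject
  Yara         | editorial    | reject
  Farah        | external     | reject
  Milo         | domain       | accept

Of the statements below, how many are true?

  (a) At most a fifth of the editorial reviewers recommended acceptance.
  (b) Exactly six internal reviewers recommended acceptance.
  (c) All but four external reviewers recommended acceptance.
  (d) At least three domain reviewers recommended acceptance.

1

(a) editorial: |A| = 6, |A ∩ B| = 2; needs |A ∩ B| / |A| ≤ 1/5 — false.
(b) internal: |A| = 7, |A ∩ B| = 6; needs |A ∩ B| = 6 — true.
(c) external: |A| = 9, |A ∩ B| = 4; needs |A ∖ B| = 4 — false.
(d) domain: |A| = 5, |A ∩ B| = 2; needs |A ∩ B| ≥ 3 — false.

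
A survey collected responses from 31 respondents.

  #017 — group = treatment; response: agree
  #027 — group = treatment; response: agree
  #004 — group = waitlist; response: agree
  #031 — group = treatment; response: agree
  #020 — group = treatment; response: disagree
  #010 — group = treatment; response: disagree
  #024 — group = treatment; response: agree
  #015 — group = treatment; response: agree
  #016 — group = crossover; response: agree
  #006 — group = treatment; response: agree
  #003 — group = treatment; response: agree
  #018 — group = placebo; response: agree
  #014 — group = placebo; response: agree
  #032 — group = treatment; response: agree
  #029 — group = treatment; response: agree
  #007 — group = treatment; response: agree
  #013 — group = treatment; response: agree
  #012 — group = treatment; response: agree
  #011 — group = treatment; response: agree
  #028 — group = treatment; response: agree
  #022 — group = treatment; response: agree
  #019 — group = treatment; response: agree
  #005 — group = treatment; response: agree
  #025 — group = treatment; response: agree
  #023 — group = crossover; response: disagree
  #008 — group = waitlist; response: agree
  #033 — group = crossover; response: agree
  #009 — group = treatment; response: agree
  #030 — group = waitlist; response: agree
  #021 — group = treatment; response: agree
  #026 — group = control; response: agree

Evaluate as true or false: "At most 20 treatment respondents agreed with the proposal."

'At most 20 treatment respondents agreed with the proposal' holds iff |A ∩ B| ≤ 20.
|A| = 22, |A ∩ B| = 20, |A ∖ B| = 2.
|A ∩ B| = 20, so the statement is true.

True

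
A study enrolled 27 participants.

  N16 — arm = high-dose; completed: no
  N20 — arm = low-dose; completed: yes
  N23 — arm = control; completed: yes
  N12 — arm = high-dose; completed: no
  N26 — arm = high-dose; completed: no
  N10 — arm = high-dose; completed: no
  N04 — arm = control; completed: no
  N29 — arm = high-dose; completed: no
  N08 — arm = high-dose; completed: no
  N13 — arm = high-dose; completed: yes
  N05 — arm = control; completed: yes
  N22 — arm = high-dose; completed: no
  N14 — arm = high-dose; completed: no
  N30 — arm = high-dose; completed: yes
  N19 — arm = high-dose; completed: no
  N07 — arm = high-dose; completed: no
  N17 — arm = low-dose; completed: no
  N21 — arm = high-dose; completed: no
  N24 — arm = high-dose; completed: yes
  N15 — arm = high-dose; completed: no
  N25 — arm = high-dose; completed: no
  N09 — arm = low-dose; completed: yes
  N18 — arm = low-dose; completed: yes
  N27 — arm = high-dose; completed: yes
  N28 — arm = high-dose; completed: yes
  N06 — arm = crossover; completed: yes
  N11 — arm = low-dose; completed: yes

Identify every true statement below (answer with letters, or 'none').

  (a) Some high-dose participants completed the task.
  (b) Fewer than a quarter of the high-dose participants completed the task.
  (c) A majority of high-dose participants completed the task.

(a)

|A| = 18, |A ∩ B| = 5, |A ∖ B| = 13.
(a) A ∩ B ≠ ∅ (|A ∩ B| ≥ 1): holds.
(b) |A ∩ B| / |A| < 1/4: fails.
(c) |A ∩ B| > |A ∖ B|: fails.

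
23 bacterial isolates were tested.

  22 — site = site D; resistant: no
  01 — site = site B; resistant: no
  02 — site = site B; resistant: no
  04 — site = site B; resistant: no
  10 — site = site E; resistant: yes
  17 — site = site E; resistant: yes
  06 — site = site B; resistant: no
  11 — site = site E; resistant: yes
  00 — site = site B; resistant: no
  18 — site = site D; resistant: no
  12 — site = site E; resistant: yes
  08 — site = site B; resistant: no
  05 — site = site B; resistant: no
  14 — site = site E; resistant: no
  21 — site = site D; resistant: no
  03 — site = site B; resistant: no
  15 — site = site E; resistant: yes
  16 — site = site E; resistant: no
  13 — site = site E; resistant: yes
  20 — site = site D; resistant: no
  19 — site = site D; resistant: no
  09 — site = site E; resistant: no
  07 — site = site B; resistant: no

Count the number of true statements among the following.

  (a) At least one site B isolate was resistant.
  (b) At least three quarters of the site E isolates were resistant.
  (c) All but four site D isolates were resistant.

0

(a) site B: |A| = 9, |A ∩ B| = 0; needs A ∩ B ≠ ∅ (|A ∩ B| ≥ 1) — false.
(b) site E: |A| = 9, |A ∩ B| = 6; needs |A ∩ B| / |A| ≥ 3/4 — false.
(c) site D: |A| = 5, |A ∩ B| = 0; needs |A ∖ B| = 4 — false.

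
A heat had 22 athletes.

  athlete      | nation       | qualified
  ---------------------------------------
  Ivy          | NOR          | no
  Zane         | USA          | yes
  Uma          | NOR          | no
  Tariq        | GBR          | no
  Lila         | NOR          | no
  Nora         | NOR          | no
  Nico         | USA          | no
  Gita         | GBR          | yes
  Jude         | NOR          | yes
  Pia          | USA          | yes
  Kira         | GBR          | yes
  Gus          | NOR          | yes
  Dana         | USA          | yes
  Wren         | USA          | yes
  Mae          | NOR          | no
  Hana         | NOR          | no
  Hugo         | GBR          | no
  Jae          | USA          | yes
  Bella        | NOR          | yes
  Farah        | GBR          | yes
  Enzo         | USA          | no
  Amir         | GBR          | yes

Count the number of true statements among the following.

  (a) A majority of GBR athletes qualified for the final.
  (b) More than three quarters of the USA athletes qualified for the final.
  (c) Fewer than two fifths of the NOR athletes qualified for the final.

(a) GBR: |A| = 6, |A ∩ B| = 4; needs |A ∩ B| > |A ∖ B| — true.
(b) USA: |A| = 7, |A ∩ B| = 5; needs |A ∩ B| / |A| > 3/4 — false.
(c) NOR: |A| = 9, |A ∩ B| = 3; needs |A ∩ B| / |A| < 2/5 — true.

2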